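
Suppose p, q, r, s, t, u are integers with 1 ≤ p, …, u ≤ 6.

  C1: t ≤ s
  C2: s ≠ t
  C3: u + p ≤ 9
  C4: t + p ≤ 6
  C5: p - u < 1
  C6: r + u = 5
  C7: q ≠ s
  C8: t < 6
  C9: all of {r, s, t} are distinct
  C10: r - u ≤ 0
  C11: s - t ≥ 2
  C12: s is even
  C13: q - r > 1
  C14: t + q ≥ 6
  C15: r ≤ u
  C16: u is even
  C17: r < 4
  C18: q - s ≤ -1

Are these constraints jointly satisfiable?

Take p = 4, q = 4, r = 1, s = 6, t = 2, u = 4. Then constraint 3: u + p = 8; constraint 4: t + p = 6, and every other listed constraint is also met.

Satisfiable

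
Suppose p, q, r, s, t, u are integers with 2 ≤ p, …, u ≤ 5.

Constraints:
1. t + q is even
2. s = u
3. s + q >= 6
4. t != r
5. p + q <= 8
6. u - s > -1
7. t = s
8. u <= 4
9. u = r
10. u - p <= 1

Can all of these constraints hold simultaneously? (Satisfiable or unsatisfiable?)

Unsatisfiable

From constraints 2, 7, and 9, t = s = u = r, so t = r. But constraint 4 says t ≠ r. Contradiction.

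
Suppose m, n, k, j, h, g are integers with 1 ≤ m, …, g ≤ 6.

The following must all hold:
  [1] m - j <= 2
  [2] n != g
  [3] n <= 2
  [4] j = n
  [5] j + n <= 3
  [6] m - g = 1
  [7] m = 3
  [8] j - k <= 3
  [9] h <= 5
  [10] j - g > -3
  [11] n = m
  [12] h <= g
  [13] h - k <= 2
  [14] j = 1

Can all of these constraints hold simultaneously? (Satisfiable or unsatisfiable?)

Unsatisfiable

Constraint 14 fixes j = 1 and constraint 7 fixes m = 3. Constraints 4 and 11 give j = n = m, so j = m. But 1 ≠ 3 — contradiction.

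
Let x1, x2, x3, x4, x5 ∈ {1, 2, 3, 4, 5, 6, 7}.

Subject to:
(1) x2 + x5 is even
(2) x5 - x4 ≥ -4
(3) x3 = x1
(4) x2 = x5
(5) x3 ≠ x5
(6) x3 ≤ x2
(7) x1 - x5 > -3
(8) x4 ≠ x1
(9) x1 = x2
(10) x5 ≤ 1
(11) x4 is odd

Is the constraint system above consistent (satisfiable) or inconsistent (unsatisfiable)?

Unsatisfiable

From constraints 3, 4, and 9, x3 = x1 = x2 = x5, so x3 = x5. But constraint 5 says x3 ≠ x5. Contradiction.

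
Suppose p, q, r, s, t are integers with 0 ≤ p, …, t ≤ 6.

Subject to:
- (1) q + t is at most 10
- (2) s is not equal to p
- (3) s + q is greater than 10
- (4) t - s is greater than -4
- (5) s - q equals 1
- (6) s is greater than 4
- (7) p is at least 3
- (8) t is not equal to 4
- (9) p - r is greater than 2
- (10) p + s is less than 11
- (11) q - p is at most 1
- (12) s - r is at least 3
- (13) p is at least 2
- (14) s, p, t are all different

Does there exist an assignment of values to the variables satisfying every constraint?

Take p = 4, q = 5, r = 0, s = 6, t = 5. Then constraint 1: q + t = 10; constraint 3: s + q = 11, and every other listed constraint is also met.

Satisfiable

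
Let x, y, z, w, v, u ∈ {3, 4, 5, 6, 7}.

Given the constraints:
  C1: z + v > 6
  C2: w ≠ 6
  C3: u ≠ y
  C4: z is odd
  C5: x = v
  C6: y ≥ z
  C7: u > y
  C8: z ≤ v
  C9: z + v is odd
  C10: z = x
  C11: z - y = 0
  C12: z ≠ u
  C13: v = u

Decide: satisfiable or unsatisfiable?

Unsatisfiable

From constraints 5, 10, and 13, z = x = v = u, so z = u. But constraint 12 says z ≠ u. Contradiction.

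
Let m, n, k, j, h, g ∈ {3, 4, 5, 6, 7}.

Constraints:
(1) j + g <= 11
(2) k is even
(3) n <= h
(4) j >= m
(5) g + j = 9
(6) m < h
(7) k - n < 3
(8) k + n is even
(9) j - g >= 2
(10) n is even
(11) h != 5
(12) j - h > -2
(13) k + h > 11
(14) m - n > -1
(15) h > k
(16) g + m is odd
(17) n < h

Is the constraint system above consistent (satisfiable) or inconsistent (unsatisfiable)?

Satisfiable

Try m = 6, n = 6, k = 6, j = 6, h = 7, g = 3.
Check constraint 1: j + g = 9; constraint 5: g + j = 9; constraint 7: k - n = 0. The remaining constraints are straightforward to verify.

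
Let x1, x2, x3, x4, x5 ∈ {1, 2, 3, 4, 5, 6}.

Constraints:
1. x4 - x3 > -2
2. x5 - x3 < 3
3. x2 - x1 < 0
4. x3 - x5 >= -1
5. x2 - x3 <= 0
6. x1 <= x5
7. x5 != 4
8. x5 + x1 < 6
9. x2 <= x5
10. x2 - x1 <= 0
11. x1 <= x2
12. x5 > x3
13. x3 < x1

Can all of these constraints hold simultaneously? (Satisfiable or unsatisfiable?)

Unsatisfiable

Constraints 5, 11, and 13 give x1 ≤ x2, x2 ≤ x3, x3 < x1. Chaining: x1 ≤ x2 ≤ x3 < x1, which forces x1 < x1 — impossible.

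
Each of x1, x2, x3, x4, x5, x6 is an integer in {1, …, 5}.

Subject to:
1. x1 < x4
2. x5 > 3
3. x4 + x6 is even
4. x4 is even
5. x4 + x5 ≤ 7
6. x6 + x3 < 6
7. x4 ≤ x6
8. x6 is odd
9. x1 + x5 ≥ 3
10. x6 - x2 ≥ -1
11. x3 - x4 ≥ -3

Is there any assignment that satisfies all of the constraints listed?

Unsatisfiable

Constraint 4 makes x4 even and constraint 8 makes x6 odd, so x4 + x6 must be odd. Constraint 3 says x4 + x6 is even — contradiction.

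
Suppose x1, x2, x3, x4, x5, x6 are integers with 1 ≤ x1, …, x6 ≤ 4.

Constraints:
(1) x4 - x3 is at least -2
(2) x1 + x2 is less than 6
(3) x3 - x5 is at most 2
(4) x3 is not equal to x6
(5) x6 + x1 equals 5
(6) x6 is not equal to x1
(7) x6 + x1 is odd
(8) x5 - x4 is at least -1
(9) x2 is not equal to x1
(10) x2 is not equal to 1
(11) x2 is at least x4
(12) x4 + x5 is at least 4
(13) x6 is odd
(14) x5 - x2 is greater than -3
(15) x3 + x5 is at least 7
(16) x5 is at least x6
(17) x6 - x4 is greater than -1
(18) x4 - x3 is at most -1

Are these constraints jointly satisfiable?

Satisfiable

The assignment x1 = 2, x2 = 3, x3 = 4, x4 = 3, x5 = 3, x6 = 3 works:
  constraint 1 holds since x4 - x3 = -1.
  constraint 2 holds since x1 + x2 = 5.
  constraint 3 holds since x3 - x5 = 1.
The rest check out directly.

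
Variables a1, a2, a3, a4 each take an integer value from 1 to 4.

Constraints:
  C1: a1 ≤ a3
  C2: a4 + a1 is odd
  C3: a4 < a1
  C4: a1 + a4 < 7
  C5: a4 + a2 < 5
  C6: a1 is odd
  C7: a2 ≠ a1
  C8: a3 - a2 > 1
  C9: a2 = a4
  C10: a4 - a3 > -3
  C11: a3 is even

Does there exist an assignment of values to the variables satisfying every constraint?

Try a1 = 3, a2 = 2, a3 = 4, a4 = 2.
Check constraint 4: a1 + a4 = 5; constraint 5: a4 + a2 = 4. The remaining constraints are straightforward to verify.

Satisfiable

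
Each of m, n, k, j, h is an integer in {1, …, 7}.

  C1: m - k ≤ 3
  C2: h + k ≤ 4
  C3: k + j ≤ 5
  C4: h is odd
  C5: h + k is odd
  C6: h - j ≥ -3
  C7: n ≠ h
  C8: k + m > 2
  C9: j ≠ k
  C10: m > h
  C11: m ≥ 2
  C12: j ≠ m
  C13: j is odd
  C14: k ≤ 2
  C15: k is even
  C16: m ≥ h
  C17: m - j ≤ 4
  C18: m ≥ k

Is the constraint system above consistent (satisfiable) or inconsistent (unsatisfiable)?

Setting (m, n, k, j, h) = (3, 5, 2, 1, 1) satisfies everything: constraint 1: m - k = 1; constraint 2: h + k = 3, and the others follow.

Satisfiable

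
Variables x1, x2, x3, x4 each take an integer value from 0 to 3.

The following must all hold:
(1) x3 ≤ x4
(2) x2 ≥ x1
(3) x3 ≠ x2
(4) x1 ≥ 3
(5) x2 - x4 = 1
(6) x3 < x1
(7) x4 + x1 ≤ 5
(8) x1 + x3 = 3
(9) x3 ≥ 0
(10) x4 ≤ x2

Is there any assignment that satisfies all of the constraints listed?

Satisfiable

Take x1 = 3, x2 = 3, x3 = 0, x4 = 2. Then constraint 5: x2 - x4 = 1; constraint 7: x4 + x1 = 5; constraint 8: x1 + x3 = 3, and every other listed constraint is also met.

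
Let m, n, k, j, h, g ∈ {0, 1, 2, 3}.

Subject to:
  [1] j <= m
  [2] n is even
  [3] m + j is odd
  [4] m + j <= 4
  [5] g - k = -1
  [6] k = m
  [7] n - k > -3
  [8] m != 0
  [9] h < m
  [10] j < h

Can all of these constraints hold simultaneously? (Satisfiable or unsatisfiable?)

Setting (m, n, k, j, h, g) = (3, 2, 3, 0, 1, 2) satisfies everything: constraint 4: m + j = 3; constraint 5: g - k = -1; constraint 7: n - k = -1, and the others follow.

Satisfiable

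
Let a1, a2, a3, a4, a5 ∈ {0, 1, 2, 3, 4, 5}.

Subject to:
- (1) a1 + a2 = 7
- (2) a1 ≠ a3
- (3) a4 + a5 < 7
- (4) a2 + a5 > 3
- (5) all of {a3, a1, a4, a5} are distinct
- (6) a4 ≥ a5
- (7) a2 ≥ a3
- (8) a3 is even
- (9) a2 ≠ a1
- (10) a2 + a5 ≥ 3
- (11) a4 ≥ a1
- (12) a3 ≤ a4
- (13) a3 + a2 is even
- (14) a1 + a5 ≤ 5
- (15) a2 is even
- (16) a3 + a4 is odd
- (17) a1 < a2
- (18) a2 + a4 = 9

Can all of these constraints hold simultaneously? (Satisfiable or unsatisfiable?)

Satisfiable

The assignment a1 = 3, a2 = 4, a3 = 4, a4 = 5, a5 = 0 works:
  constraint 1 holds since a1 + a2 = 7.
  constraint 3 holds since a4 + a5 = 5.
The rest check out directly.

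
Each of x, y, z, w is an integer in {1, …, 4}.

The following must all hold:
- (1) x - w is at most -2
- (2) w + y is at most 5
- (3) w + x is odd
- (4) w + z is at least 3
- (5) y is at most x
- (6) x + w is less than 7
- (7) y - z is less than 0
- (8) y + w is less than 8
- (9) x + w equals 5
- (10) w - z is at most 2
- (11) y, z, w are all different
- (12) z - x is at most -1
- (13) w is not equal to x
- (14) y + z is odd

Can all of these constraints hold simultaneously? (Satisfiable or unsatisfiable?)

Constraints 1, 10, and 12 give x − z ≥ 1, z − w ≥ -2, w − x ≥ 2.
Adding all 3 inequalities: the left sides telescope to 0, and the right sides sum to 1 + (-2) + 2 = 1. So 0 ≥ 1, which is false.

Unsatisfiable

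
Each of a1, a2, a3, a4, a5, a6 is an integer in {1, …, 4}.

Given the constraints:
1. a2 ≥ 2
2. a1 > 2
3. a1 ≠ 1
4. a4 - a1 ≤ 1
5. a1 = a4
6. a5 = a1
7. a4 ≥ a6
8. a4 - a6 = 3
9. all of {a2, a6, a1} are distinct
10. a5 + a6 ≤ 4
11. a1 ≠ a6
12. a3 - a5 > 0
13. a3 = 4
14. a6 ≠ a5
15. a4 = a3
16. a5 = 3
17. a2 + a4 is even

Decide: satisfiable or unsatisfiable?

Constraint 16 fixes a5 = 3 and constraint 13 fixes a3 = 4. Constraints 5, 6, and 15 give a5 = a1 = a4 = a3, so a5 = a3. But 3 ≠ 4 — contradiction.

Unsatisfiable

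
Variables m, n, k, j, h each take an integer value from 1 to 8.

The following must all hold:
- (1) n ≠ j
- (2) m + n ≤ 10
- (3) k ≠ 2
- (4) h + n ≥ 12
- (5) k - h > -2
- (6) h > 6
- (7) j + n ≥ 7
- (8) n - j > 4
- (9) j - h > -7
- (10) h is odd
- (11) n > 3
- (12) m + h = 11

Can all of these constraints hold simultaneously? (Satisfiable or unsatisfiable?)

Satisfiable

The assignment m = 4, n = 6, k = 7, j = 1, h = 7 works:
  constraint 2 holds since m + n = 10.
  constraint 4 holds since h + n = 13.
  constraint 5 holds since k - h = 0.
The rest check out directly.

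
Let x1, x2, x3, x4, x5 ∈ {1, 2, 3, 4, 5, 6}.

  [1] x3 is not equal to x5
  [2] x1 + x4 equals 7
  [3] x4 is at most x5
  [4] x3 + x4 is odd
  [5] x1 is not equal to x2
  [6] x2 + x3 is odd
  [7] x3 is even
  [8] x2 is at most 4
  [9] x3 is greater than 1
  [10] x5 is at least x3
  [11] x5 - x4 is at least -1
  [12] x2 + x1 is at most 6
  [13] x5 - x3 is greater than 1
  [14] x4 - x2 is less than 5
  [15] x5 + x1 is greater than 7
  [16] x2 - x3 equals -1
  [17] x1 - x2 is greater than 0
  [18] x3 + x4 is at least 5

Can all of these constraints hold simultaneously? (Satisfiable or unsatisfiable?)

Satisfiable

The assignment x1 = 4, x2 = 1, x3 = 2, x4 = 3, x5 = 5 works:
  constraint 2 holds since x1 + x4 = 7.
  constraint 11 holds since x5 - x4 = 2.
The rest check out directly.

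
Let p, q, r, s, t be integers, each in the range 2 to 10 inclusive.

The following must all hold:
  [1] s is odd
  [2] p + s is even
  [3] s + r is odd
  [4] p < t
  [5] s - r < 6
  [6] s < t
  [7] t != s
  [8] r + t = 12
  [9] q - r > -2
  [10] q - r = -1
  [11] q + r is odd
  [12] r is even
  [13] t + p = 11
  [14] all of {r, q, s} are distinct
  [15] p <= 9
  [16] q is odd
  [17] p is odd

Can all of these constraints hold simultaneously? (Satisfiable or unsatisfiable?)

Take p = 3, q = 3, r = 4, s = 7, t = 8. Then constraint 5: s - r = 3; constraint 8: r + t = 12; constraint 9: q - r = -1, and every other listed constraint is also met.

Satisfiable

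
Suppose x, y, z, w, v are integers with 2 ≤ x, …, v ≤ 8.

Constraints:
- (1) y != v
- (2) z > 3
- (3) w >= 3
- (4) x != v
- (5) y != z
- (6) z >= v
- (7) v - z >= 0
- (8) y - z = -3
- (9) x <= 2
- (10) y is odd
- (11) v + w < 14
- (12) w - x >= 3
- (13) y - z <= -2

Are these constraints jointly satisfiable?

Satisfiable

Take x = 2, y = 3, z = 6, w = 7, v = 6. Then constraint 7: v - z = 0; constraint 8: y - z = -3; constraint 11: v + w = 13, and every other listed constraint is also met.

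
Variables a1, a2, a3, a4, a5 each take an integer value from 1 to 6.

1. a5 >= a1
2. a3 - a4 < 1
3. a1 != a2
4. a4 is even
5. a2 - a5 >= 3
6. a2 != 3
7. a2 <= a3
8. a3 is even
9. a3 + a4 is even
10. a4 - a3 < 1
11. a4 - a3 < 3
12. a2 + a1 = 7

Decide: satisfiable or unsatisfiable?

Satisfiable

Take a1 = 1, a2 = 6, a3 = 6, a4 = 6, a5 = 2. Then constraint 2: a3 - a4 = 0; constraint 5: a2 - a5 = 4, and every other listed constraint is also met.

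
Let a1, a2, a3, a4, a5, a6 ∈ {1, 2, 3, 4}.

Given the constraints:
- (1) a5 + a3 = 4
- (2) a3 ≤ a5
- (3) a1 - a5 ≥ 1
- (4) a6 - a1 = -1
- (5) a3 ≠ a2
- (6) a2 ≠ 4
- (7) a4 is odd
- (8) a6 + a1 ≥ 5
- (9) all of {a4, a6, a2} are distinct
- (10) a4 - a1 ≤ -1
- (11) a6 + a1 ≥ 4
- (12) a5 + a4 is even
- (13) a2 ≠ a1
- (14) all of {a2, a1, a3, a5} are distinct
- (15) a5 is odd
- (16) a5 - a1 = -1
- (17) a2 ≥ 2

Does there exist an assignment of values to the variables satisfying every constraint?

Satisfiable

Take a1 = 4, a2 = 2, a3 = 1, a4 = 1, a5 = 3, a6 = 3. Then constraint 1: a5 + a3 = 4; constraint 3: a1 - a5 = 1; constraint 4: a6 - a1 = -1, and every other listed constraint is also met.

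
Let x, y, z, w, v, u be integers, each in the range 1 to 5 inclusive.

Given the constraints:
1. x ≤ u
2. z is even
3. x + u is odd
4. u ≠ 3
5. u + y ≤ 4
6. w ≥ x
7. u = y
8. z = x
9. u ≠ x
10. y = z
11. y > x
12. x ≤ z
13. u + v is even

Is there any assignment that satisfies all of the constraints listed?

Unsatisfiable

From constraints 7, 8, and 10, u = y = z = x, so u = x. But constraint 9 says u ≠ x. Contradiction.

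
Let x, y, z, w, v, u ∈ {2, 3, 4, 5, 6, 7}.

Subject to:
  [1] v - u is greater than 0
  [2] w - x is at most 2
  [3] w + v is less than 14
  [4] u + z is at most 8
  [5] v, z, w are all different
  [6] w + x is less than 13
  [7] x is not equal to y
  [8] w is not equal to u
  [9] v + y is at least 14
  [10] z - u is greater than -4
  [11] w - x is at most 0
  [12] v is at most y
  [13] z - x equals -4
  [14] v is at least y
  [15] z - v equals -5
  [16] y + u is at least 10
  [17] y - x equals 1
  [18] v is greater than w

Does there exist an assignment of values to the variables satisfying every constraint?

One satisfying assignment is x = 6, y = 7, z = 2, w = 6, v = 7, u = 5.
For the less obvious constraints — constraint 1: v - u = 2; constraint 2: w - x = 0 — and the others hold by inspection.

Satisfiable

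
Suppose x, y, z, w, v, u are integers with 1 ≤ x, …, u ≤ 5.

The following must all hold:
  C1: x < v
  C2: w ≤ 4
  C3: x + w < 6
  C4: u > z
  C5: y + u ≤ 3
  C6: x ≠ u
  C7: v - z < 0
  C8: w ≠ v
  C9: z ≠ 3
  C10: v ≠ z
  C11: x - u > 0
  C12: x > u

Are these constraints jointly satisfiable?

Unsatisfiable

Constraints 1, 4, 7, and 11 give z < u, u < x, x < v, v < z. Chaining: z < u < x < v < z, which forces z < z — impossible.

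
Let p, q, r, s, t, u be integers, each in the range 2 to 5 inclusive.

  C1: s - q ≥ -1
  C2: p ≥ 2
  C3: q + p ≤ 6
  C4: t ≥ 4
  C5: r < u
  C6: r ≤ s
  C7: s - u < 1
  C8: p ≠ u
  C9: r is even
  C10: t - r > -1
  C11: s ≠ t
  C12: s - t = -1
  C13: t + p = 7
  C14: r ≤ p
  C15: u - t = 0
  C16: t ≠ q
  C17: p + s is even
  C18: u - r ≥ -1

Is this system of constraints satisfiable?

Satisfiable

Try p = 3, q = 2, r = 2, s = 3, t = 4, u = 4.
Check constraint 1: s - q = 1; constraint 3: q + p = 5. The remaining constraints are straightforward to verify.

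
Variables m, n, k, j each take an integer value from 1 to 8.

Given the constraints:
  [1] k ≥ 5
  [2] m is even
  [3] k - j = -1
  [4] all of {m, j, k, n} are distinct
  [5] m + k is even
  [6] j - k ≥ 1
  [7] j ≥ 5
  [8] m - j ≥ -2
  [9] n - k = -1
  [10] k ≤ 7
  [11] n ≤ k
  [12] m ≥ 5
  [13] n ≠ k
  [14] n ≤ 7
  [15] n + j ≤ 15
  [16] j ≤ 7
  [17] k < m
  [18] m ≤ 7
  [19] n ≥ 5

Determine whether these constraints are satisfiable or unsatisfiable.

Unsatisfiable

Constraints 1, 7, 10, 12, 14, 16, 18, and 19 confine each of m, j, k, n to the 3 values {5, …, 7}.
Constraint 4 requires all 4 of them to be distinct, but only 3 values are available — impossible by the pigeonhole principle.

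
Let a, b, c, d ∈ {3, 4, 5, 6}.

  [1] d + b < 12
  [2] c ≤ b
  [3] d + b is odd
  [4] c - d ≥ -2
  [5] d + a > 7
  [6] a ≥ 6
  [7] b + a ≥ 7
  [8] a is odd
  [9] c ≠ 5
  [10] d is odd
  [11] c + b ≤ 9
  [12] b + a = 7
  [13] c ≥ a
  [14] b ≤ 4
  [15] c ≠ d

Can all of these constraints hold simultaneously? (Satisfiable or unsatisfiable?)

From constraints 6 and 13: c ≥ a and a ≥ 6, so c ≥ 6. From constraints 2 and 14: c ≤ b and b ≤ 4, so c ≤ 4. But 4 < 6, so no value of c works.

Unsatisfiable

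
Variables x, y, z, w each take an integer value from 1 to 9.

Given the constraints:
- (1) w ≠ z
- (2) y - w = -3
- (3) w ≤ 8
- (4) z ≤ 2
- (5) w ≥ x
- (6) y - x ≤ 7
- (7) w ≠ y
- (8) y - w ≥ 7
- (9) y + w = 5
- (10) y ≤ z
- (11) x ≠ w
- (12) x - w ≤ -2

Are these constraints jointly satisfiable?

Unsatisfiable

Constraints 6, 8, and 12 give w − x ≥ 2, x − y ≥ -7, y − w ≥ 7.
Adding all 3 inequalities: the left sides telescope to 0, and the right sides sum to 2 + (-7) + 7 = 2. So 0 ≥ 2, which is false.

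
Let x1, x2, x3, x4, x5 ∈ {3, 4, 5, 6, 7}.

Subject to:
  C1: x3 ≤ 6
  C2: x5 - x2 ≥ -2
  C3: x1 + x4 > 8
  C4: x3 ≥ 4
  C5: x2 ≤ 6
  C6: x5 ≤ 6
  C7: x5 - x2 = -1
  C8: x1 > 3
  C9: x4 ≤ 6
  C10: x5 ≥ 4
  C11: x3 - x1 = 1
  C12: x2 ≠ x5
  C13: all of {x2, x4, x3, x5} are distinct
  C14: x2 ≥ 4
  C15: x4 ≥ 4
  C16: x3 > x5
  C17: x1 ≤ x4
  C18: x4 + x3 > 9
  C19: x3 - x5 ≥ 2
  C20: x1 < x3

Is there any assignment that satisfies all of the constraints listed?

Constraints 1, 4, 5, 6, 9, 10, 14, and 15 confine each of x2, x4, x3, x5 to the 3 values {4, …, 6}.
Constraint 13 requires all 4 of them to be distinct, but only 3 values are available — impossible by the pigeonhole principle.

Unsatisfiable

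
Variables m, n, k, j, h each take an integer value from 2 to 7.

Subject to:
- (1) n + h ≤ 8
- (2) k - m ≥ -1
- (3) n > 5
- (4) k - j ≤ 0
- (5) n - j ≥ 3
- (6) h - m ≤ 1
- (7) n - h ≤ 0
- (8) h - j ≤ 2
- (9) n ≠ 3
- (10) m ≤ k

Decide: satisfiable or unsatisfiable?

Unsatisfiable

Constraints 2, 4, 5, 6, and 7 give n − j ≥ 3, j − k ≥ 0, k − m ≥ -1, m − h ≥ -1, h − n ≥ 0.
Adding all 5 inequalities: the left sides telescope to 0, and the right sides sum to 3 + 0 + (-1) + (-1) + 0 = 1. So 0 ≥ 1, which is false.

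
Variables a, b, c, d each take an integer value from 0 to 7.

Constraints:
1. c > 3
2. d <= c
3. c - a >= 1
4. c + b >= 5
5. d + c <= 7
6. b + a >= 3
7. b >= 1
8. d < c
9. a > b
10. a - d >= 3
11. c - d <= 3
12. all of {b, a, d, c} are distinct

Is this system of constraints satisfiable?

Unsatisfiable

Constraints 3, 10, and 11 give a − d ≥ 3, d − c ≥ -3, c − a ≥ 1.
Adding all 3 inequalities: the left sides telescope to 0, and the right sides sum to 3 + (-3) + 1 = 1. So 0 ≥ 1, which is false.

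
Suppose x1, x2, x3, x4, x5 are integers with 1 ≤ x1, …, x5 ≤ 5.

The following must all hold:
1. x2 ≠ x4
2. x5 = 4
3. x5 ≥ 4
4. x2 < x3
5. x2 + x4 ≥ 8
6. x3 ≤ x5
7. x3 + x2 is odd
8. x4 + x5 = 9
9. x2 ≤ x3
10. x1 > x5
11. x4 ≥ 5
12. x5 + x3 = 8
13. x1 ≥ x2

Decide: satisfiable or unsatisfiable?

One satisfying assignment is x1 = 5, x2 = 3, x3 = 4, x4 = 5, x5 = 4.
For the less obvious constraints — constraint 5: x2 + x4 = 8; constraint 8: x4 + x5 = 9; constraint 12: x5 + x3 = 8 — and the others hold by inspection.

Satisfiable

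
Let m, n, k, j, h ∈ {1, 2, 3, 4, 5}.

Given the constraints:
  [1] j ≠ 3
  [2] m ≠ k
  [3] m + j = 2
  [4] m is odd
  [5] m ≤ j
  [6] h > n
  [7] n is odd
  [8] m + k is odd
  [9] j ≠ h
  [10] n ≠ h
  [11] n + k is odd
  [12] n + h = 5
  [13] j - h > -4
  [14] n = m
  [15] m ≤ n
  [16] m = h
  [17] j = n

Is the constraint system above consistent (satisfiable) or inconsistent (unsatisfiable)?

From constraints 14, 16, and 17, j = n = m = h, so j = h. But constraint 9 says j ≠ h. Contradiction.

Unsatisfiable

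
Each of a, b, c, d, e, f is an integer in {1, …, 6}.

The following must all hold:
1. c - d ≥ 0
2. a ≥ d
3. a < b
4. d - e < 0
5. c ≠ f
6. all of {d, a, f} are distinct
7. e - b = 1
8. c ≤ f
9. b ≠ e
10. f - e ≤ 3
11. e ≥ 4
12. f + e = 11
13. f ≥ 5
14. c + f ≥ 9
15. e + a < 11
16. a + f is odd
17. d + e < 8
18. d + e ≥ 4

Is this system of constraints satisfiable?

Take a = 3, b = 4, c = 3, d = 2, e = 5, f = 6. Then constraint 1: c - d = 1; constraint 4: d - e = -3; constraint 7: e - b = 1, and every other listed constraint is also met.

Satisfiable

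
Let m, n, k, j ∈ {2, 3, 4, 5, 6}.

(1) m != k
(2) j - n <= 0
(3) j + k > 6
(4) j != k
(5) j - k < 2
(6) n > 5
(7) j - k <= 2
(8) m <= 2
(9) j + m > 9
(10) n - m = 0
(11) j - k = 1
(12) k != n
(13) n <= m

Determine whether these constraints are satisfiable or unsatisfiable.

From constraint 6: n ≥ 6. From constraints 8 and 13: n ≤ m and m ≤ 2, so n ≤ 2. But 2 < 6, so no value of n works.

Unsatisfiable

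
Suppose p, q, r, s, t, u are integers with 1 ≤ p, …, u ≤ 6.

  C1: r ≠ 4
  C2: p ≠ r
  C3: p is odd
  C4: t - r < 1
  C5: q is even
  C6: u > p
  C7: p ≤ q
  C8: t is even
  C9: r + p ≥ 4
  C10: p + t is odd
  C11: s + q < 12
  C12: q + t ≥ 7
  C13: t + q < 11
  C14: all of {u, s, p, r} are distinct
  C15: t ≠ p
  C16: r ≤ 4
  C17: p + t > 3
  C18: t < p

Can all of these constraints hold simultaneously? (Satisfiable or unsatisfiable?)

Satisfiable

The assignment p = 3, q = 6, r = 2, s = 5, t = 2, u = 6 works:
  constraint 4 holds since t - r = 0.
  constraint 9 holds since r + p = 5.
  constraint 11 holds since s + q = 11.
The rest check out directly.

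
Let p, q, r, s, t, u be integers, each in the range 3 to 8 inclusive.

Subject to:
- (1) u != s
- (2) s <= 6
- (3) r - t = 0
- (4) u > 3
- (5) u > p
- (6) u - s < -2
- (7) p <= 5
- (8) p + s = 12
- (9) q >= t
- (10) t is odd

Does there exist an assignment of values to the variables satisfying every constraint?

From constraint 7: p ≤ 5. From constraint 2: s ≤ 6. Hence p + s ≤ 11. But constraint 8 requires p + s = 12, and 12 > 11. Contradiction.

Unsatisfiable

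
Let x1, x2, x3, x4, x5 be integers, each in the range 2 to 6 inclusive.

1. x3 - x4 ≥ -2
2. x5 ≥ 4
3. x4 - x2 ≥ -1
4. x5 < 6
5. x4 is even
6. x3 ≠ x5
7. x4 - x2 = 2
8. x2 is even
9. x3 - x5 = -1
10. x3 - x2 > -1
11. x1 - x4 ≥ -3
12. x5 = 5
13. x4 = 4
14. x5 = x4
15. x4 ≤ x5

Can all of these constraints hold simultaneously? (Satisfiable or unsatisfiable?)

Unsatisfiable

Constraint 12 fixes x5 = 5 and constraint 13 fixes x4 = 4, but constraint 14 requires x5 = x4. Since 5 ≠ 4, contradiction.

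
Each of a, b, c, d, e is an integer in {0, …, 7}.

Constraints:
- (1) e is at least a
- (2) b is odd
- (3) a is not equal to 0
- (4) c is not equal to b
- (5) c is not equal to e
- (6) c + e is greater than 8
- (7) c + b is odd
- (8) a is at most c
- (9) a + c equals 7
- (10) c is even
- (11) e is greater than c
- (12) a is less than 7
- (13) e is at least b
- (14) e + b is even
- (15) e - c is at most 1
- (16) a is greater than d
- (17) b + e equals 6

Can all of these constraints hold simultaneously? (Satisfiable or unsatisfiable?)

Satisfiable

Try a = 3, b = 1, c = 4, d = 0, e = 5.
Check constraint 6: c + e = 9; constraint 9: a + c = 7; constraint 15: e - c = 1. The remaining constraints are straightforward to verify.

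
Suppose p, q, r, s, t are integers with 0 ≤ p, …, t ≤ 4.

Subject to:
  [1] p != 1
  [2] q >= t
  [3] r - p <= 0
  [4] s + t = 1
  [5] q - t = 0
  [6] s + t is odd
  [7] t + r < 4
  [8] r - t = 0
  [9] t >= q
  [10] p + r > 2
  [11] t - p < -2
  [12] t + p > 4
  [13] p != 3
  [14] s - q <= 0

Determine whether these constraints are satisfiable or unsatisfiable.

Satisfiable

Take p = 4, q = 1, r = 1, s = 0, t = 1. Then constraint 3: r - p = -3; constraint 4: s + t = 1; constraint 5: q - t = 0, and every other listed constraint is also met.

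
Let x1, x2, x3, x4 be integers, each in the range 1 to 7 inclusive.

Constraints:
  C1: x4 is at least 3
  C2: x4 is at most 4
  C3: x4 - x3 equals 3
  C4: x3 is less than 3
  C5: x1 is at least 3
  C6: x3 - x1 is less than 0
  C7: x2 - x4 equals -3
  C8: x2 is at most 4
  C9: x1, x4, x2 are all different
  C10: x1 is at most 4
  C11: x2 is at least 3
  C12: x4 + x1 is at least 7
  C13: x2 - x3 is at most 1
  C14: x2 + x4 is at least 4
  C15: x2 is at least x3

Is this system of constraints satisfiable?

Unsatisfiable

Constraints 1, 2, 5, 8, 10, and 11 confine each of x1, x4, x2 to the 2 values {3, 4}.
Constraint 9 requires all 3 of them to be distinct, but only 2 values are available — impossible by the pigeonhole principle.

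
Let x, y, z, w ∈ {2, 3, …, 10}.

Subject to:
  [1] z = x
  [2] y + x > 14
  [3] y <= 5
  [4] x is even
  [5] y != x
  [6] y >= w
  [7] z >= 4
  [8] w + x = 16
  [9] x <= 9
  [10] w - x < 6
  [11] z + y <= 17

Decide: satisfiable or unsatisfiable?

Unsatisfiable

From constraints 3 and 6: w ≤ y ≤ 5. From constraint 9: x ≤ 9. Hence w + x ≤ 14. But constraint 8 requires w + x = 16, and 16 > 14. Contradiction.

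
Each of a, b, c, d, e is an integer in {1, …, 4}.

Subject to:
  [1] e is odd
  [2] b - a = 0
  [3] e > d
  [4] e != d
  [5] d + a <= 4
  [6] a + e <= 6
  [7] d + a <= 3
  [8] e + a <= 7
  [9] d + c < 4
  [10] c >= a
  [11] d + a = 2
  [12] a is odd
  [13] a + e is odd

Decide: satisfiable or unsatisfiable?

Constraint 12 makes a odd and constraint 1 makes e odd, so a + e must be even. Constraint 13 says a + e is odd — contradiction.

Unsatisfiable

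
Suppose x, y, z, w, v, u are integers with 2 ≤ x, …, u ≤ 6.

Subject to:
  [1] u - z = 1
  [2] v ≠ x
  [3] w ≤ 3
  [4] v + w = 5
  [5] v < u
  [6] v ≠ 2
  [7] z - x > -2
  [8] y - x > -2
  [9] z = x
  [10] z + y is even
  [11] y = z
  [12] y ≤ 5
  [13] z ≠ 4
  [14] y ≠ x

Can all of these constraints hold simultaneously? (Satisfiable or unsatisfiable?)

Unsatisfiable

From constraints 9 and 11, y = z = x, so y = x. But constraint 14 says y ≠ x. Contradiction.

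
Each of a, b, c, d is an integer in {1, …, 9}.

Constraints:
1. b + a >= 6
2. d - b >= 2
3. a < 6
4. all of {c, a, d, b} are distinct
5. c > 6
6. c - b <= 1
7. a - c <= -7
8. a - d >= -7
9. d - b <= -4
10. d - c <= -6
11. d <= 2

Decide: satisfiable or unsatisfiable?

Unsatisfiable

Constraints 2, 6, 7, and 8 give b − c ≥ -1, c − a ≥ 7, a − d ≥ -7, d − b ≥ 2.
Adding all 4 inequalities: the left sides telescope to 0, and the right sides sum to (-1) + 7 + (-7) + 2 = 1. So 0 ≥ 1, which is false.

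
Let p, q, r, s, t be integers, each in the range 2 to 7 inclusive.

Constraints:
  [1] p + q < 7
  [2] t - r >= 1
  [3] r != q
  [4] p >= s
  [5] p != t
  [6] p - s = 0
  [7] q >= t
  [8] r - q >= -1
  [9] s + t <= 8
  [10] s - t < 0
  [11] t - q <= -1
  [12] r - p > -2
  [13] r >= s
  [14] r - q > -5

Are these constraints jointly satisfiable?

Constraints 2, 8, and 11 give r − q ≥ -1, q − t ≥ 1, t − r ≥ 1.
Adding all 3 inequalities: the left sides telescope to 0, and the right sides sum to (-1) + 1 + 1 = 1. So 0 ≥ 1, which is false.

Unsatisfiable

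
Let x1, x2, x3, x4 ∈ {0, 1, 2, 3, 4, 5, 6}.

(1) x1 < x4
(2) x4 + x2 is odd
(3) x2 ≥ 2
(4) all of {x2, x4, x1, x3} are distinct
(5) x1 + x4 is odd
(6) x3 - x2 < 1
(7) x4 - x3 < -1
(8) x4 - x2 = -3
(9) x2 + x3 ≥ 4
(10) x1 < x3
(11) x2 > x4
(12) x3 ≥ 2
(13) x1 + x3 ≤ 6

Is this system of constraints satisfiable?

Satisfiable

The assignment x1 = 0, x2 = 4, x3 = 3, x4 = 1 works:
  constraint 6 holds since x3 - x2 = -1.
  constraint 7 holds since x4 - x3 = -2.
  constraint 8 holds since x4 - x2 = -3.
The rest check out directly.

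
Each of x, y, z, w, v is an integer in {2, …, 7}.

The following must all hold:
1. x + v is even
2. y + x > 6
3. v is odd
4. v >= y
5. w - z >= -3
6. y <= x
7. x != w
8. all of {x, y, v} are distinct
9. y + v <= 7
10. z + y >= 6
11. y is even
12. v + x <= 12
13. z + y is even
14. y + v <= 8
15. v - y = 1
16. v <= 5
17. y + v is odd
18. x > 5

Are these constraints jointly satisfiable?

Satisfiable

The assignment x = 7, y = 2, z = 4, w = 4, v = 3 works:
  constraint 2 holds since y + x = 9.
  constraint 5 holds since w - z = 0.
The rest check out directly.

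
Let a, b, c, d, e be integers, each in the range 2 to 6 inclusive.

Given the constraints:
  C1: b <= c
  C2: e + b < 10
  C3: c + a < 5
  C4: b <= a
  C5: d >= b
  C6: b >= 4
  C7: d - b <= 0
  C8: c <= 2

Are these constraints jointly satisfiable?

Unsatisfiable

From constraint 6: b ≥ 4. From constraints 1 and 8: b ≤ c and c ≤ 2, so b ≤ 2. But 2 < 4, so no value of b works.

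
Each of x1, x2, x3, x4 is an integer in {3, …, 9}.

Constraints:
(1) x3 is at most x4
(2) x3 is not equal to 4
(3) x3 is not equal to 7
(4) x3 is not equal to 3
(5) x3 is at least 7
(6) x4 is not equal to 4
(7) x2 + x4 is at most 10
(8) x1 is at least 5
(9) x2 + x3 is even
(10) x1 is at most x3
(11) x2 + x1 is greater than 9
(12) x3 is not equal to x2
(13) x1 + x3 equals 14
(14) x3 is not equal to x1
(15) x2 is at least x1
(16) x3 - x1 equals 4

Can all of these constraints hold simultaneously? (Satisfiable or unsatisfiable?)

Unsatisfiable

From constraints 8 and 15: x2 ≥ x1 ≥ 5. From constraints 1 and 5: x4 ≥ x3 ≥ 7. Hence x2 + x4 ≥ 12. But constraint 7 requires x2 + x4 ≤ 10, and 10 < 12. Contradiction.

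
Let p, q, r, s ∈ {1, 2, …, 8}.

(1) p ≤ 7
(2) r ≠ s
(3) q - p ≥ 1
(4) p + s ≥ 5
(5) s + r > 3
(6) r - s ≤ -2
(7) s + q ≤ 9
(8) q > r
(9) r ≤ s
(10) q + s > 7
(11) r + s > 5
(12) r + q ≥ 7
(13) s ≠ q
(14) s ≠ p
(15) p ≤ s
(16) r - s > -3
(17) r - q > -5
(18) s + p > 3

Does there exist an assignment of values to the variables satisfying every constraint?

Satisfiable

Take p = 2, q = 5, r = 2, s = 4. Then constraint 3: q - p = 3; constraint 4: p + s = 6; constraint 5: s + r = 6, and every other listed constraint is also met.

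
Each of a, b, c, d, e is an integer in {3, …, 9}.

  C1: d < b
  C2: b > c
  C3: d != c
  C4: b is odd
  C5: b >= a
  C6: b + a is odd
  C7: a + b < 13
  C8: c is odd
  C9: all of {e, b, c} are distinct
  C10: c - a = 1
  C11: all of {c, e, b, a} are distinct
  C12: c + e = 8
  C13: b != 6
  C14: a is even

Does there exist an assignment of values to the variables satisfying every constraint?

Satisfiable

Setting (a, b, c, d, e) = (4, 7, 5, 3, 3) satisfies everything: constraint 7: a + b = 11; constraint 10: c - a = 1, and the others follow.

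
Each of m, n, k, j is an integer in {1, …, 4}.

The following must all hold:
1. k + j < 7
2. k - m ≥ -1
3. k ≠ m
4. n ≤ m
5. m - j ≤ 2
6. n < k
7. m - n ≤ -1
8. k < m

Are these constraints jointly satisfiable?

Unsatisfiable

Constraints 6, 7, and 8 give k < m, m < n, n < k. Chaining: k < m < n < k, which forces k < k — impossible.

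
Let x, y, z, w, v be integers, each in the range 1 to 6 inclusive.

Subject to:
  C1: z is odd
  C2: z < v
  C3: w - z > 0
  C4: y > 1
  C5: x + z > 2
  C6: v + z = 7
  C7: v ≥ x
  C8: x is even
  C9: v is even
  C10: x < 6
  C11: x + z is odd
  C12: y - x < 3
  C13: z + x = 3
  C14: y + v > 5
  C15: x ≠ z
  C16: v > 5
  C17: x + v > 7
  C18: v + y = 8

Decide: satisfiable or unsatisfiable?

One satisfying assignment is x = 2, y = 2, z = 1, w = 2, v = 6.
For the less obvious constraints — constraint 3: w - z = 1; constraint 5: x + z = 3 — and the others hold by inspection.

Satisfiable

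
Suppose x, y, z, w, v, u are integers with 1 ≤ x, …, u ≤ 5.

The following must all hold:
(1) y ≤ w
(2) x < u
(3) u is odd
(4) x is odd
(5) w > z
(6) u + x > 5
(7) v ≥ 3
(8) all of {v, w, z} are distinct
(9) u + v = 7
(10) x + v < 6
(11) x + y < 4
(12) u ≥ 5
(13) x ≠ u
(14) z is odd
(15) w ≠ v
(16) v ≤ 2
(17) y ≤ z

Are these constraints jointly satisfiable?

Unsatisfiable

From constraint 12: u ≥ 5. From constraint 7: v ≥ 3. Hence u + v ≥ 8. But constraint 9 requires u + v = 7, and 7 < 8. Contradiction.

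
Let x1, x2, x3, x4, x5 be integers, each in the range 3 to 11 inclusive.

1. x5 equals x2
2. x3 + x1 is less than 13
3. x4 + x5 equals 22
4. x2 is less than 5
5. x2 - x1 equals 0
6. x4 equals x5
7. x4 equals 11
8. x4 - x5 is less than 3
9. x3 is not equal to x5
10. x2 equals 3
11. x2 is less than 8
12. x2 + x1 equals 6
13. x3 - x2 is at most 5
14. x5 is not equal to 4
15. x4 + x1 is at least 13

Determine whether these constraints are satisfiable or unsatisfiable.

Unsatisfiable

Constraint 7 fixes x4 = 11 and constraint 10 fixes x2 = 3. Constraints 1 and 6 give x4 = x5 = x2, so x4 = x2. But 11 ≠ 3 — contradiction.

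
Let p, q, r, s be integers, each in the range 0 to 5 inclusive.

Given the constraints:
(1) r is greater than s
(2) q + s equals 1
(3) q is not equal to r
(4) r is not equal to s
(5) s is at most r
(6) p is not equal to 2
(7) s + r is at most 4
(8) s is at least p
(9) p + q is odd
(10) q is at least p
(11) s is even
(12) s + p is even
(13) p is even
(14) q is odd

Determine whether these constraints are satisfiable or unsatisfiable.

The assignment p = 0, q = 1, r = 4, s = 0 works:
  constraint 2 holds since q + s = 1.
  constraint 7 holds since s + r = 4.
  constraint 9 holds since p + q = 1 is odd.
The rest check out directly.

Satisfiable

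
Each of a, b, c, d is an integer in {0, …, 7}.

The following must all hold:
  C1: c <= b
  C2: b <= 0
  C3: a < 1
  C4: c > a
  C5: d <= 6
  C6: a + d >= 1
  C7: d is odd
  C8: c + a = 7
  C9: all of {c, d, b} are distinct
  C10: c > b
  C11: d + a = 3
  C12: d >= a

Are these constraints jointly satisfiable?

Unsatisfiable

From constraints 1 and 2: c ≤ b ≤ 0. From constraints 5 and 12: a ≤ d ≤ 6. Hence c + a ≤ 6. But constraint 8 requires c + a = 7, and 7 > 6. Contradiction.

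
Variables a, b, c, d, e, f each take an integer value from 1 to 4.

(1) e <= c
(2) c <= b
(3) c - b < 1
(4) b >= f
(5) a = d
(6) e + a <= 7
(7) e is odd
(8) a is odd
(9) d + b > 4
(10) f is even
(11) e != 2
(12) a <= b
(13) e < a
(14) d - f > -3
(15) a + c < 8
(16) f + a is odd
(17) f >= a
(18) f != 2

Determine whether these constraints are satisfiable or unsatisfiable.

Try a = 3, b = 4, c = 4, d = 3, e = 1, f = 4.
Check constraint 3: c - b = 0; constraint 6: e + a = 4. The remaining constraints are straightforward to verify.

Satisfiable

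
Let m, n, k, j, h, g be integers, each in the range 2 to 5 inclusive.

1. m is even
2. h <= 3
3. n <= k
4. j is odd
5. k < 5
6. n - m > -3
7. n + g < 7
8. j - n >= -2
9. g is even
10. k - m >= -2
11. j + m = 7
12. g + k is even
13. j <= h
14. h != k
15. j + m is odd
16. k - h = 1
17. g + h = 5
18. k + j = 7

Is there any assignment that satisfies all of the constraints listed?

One satisfying assignment is m = 4, n = 2, k = 4, j = 3, h = 3, g = 2.
For the less obvious constraints — constraint 6: n - m = -2; constraint 7: n + g = 4; constraint 8: j - n = 1 — and the others hold by inspection.

Satisfiable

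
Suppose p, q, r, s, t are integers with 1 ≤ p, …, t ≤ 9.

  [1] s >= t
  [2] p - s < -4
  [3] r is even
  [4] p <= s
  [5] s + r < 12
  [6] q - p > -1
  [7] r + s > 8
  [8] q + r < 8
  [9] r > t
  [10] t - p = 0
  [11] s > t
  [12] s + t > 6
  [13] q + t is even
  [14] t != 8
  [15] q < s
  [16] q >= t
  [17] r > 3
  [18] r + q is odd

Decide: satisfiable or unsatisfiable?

Satisfiable

Setting (p, q, r, s, t) = (1, 1, 4, 6, 1) satisfies everything: constraint 2: p - s = -5; constraint 5: s + r = 10, and the others follow.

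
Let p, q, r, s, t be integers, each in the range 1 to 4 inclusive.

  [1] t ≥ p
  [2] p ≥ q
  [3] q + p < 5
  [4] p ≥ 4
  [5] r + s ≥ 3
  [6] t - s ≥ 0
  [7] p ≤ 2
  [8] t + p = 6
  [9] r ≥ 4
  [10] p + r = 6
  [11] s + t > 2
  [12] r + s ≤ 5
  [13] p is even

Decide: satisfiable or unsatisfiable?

Unsatisfiable

From constraint 4: p ≥ 4. From constraint 9: r ≥ 4. Hence p + r ≥ 8. But constraint 10 requires p + r = 6, and 6 < 8. Contradiction.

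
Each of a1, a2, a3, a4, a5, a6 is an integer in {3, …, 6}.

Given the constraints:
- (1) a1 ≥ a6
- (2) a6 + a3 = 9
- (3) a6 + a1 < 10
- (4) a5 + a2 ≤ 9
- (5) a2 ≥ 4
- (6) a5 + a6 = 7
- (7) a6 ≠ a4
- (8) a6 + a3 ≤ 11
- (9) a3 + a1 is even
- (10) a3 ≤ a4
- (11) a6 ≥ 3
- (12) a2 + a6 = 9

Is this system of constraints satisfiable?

Satisfiable

Take a1 = 5, a2 = 5, a3 = 5, a4 = 5, a5 = 3, a6 = 4. Then constraint 2: a6 + a3 = 9; constraint 3: a6 + a1 = 9; constraint 4: a5 + a2 = 8, and every other listed constraint is also met.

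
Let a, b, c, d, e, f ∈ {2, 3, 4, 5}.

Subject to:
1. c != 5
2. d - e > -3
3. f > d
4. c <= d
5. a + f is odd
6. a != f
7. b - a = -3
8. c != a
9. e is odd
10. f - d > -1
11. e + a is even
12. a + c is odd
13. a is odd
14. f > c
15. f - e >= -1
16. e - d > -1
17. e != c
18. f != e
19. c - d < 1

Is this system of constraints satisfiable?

Satisfiable

One satisfying assignment is a = 5, b = 2, c = 2, d = 3, e = 5, f = 4.
For the less obvious constraints — constraint 2: d - e = -2; constraint 7: b - a = -3 — and the others hold by inspection.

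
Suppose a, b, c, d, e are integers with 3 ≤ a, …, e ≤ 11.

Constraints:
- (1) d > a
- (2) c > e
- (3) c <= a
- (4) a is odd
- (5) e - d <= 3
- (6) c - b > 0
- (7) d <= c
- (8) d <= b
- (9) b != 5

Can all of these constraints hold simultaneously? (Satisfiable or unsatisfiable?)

Unsatisfiable

Constraints 1, 3, 6, and 8 give b < c, c ≤ a, a < d, d ≤ b. Chaining: b < c ≤ a < d ≤ b, which forces b < b — impossible.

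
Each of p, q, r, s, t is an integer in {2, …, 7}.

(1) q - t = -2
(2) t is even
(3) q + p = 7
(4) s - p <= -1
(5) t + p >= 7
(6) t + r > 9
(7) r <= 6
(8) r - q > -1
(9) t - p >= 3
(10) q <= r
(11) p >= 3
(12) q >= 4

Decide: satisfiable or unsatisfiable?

Satisfiable

The assignment p = 3, q = 4, r = 6, s = 2, t = 6 works:
  constraint 1 holds since q - t = -2.
  constraint 3 holds since q + p = 7.
  constraint 4 holds since s - p = -1.
The rest check out directly.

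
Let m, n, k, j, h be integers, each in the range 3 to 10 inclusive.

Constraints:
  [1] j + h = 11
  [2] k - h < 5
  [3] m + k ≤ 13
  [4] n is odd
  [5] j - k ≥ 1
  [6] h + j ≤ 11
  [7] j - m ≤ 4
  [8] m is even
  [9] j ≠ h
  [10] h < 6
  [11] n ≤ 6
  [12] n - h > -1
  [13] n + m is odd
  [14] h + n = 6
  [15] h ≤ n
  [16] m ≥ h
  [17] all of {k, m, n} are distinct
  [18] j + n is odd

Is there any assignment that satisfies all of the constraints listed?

Satisfiable

Setting (m, n, k, j, h) = (6, 3, 7, 8, 3) satisfies everything: constraint 1: j + h = 11; constraint 2: k - h = 4, and the others follow.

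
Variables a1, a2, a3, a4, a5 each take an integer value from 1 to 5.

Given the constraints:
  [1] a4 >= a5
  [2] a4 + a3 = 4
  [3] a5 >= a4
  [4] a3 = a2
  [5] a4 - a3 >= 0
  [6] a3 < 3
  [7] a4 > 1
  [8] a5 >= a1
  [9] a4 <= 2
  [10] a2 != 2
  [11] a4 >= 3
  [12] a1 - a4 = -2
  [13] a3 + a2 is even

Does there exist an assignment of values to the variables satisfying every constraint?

From constraint 11: a4 ≥ 3. From constraint 9: a4 ≤ 2. But 2 < 3, so no value of a4 works.

Unsatisfiable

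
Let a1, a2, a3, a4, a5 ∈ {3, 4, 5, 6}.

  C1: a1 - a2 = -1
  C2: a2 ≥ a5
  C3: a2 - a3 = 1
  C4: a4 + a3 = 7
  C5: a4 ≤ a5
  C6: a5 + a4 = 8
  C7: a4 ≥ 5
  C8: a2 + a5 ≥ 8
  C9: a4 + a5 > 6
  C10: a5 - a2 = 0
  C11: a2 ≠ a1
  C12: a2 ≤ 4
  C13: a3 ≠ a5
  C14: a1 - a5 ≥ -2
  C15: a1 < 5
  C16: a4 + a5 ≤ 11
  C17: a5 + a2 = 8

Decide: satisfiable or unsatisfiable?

From constraints 5 and 7: a5 ≥ a4 and a4 ≥ 5, so a5 ≥ 5. From constraints 2 and 12: a5 ≤ a2 and a2 ≤ 4, so a5 ≤ 4. But 4 < 5, so no value of a5 works.

Unsatisfiable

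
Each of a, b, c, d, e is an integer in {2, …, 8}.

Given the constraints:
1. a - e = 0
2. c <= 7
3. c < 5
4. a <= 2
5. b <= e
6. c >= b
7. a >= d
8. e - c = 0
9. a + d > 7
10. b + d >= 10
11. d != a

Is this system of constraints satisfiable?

Unsatisfiable

From constraints 2 and 6: b ≤ c ≤ 7. From constraints 4 and 7: d ≤ a ≤ 2. Hence b + d ≤ 9. But constraint 10 requires b + d ≥ 10, and 10 > 9. Contradiction.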